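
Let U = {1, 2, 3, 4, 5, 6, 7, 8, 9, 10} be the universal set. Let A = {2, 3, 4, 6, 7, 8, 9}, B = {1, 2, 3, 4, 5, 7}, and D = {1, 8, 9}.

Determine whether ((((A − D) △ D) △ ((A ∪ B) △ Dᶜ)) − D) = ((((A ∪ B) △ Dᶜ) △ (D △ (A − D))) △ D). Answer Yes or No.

No

A − D = {2, 3, 4, 6, 7}
(A − D) △ D = {1, 2, 3, 4, 6, 7, 8, 9}
A ∪ B = {1, 2, 3, 4, 5, 6, 7, 8, 9}
Dᶜ = {2, 3, 4, 5, 6, 7, 10}
(A ∪ B) △ Dᶜ = {1, 8, 9, 10}
((A − D) △ D) △ ((A ∪ B) △ Dᶜ) = {2, 3, 4, 6, 7, 10}
(((A − D) △ D) △ ((A ∪ B) △ Dᶜ)) − D = {2, 3, 4, 6, 7, 10}
D △ (A − D) = {1, 2, 3, 4, 6, 7, 8, 9}
((A ∪ B) △ Dᶜ) △ (D △ (A − D)) = {2, 3, 4, 6, 7, 10}
(((A ∪ B) △ Dᶜ) △ (D △ (A − D))) △ D = {1, 2, 3, 4, 6, 7, 8, 9, 10}
1 ∈ (((A ∪ B) △ Dᶜ) △ (D △ (A − D))) △ D but 1 ∉ (((A − D) △ D) △ ((A ∪ B) △ Dᶜ)) − D, so they differ.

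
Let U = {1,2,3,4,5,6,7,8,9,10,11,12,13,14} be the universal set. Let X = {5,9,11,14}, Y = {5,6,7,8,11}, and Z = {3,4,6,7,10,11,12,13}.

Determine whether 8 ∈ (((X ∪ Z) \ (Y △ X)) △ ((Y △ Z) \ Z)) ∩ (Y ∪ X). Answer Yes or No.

8 ∉ X and 8 ∉ Z, so 8 ∉ X ∪ Z
8 ∈ Y and 8 ∉ X, so 8 ∈ Y △ X
8 ∉ (X ∪ Z) and 8 ∈ (Y △ X), so 8 ∉ (X ∪ Z) \ (Y △ X)
8 ∈ Y and 8 ∉ Z, so 8 ∈ Y △ Z
8 ∈ (Y △ Z) and 8 ∉ Z, so 8 ∈ (Y △ Z) \ Z
8 ∉ ((X ∪ Z) \ (Y △ X)) and 8 ∈ ((Y △ Z) \ Z), so 8 ∈ ((X ∪ Z) \ (Y △ X)) △ ((Y △ Z) \ Z)
8 ∈ Y and 8 ∉ X, so 8 ∈ Y ∪ X
8 ∈ (((X ∪ Z) \ (Y △ X)) △ ((Y △ Z) \ Z)) and 8 ∈ (Y ∪ X), so 8 ∈ (((X ∪ Z) \ (Y △ X)) △ ((Y △ Z) \ Z)) ∩ (Y ∪ X)

Yes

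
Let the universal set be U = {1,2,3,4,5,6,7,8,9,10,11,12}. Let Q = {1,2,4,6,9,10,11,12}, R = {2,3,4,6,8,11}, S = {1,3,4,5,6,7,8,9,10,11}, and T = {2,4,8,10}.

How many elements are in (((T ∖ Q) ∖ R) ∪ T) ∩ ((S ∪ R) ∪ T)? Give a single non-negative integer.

T ∖ Q = {8}
(T ∖ Q) ∖ R = {}
((T ∖ Q) ∖ R) ∪ T = {2,4,8,10}
S ∪ R = {1,2,3,4,5,6,7,8,9,10,11}
(S ∪ R) ∪ T = {1,2,3,4,5,6,7,8,9,10,11}
(((T ∖ Q) ∖ R) ∪ T) ∩ ((S ∪ R) ∪ T) = {2,4,8,10}
|(((T ∖ Q) ∖ R) ∪ T) ∩ ((S ∪ R) ∪ T)| = 4

4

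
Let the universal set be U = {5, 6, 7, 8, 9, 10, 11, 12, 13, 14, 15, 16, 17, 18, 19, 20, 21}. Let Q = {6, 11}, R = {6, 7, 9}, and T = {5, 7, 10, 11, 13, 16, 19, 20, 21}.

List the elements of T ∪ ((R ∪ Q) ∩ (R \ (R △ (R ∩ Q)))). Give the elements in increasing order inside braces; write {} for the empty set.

R ∪ Q = {6, 7, 9, 11}
R ∩ Q = {6}
R △ (R ∩ Q) = {7, 9}
R \ (R △ (R ∩ Q)) = {6}
(R ∪ Q) ∩ (R \ (R △ (R ∩ Q))) = {6}
T ∪ ((R ∪ Q) ∩ (R \ (R △ (R ∩ Q)))) = {5, 6, 7, 10, 11, 13, 16, 19, 20, 21}

{5, 6, 7, 10, 11, 13, 16, 19, 20, 21}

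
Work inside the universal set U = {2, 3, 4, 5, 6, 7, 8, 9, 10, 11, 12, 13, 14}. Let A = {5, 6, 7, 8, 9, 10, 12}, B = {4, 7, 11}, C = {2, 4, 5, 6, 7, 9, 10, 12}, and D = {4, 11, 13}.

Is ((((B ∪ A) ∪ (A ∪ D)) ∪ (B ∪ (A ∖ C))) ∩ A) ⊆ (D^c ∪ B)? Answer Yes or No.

B ∪ A = {4, 5, 6, 7, 8, 9, 10, 11, 12}
A ∪ D = {4, 5, 6, 7, 8, 9, 10, 11, 12, 13}
(B ∪ A) ∪ (A ∪ D) = {4, 5, 6, 7, 8, 9, 10, 11, 12, 13}
A ∖ C = {8}
B ∪ (A ∖ C) = {4, 7, 8, 11}
((B ∪ A) ∪ (A ∪ D)) ∪ (B ∪ (A ∖ C)) = {4, 5, 6, 7, 8, 9, 10, 11, 12, 13}
(((B ∪ A) ∪ (A ∪ D)) ∪ (B ∪ (A ∖ C))) ∩ A = {5, 6, 7, 8, 9, 10, 12}
D^c = {2, 3, 5, 6, 7, 8, 9, 10, 12, 14}
D^c ∪ B = {2, 3, 4, 5, 6, 7, 8, 9, 10, 11, 12, 14}
Every element of {5, 6, 7, 8, 9, 10, 12} is in {2, 3, 4, 5, 6, 7, 8, 9, 10, 11, 12, 14}, so (((B ∪ A) ∪ (A ∪ D)) ∪ (B ∪ (A ∖ C))) ∩ A ⊆ D^c ∪ B.

Yes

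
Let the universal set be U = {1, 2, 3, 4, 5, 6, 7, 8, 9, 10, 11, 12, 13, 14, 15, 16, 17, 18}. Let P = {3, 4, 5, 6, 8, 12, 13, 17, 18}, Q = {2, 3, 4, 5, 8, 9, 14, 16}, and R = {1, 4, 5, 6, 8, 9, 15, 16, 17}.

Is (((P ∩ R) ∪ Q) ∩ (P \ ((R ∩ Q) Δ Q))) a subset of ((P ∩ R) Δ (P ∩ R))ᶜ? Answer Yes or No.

P ∩ R = {4, 5, 6, 8, 17}
(P ∩ R) ∪ Q = {2, 3, 4, 5, 6, 8, 9, 14, 16, 17}
R ∩ Q = {4, 5, 8, 9, 16}
(R ∩ Q) Δ Q = {2, 3, 14}
P \ ((R ∩ Q) Δ Q) = {4, 5, 6, 8, 12, 13, 17, 18}
((P ∩ R) ∪ Q) ∩ (P \ ((R ∩ Q) Δ Q)) = {4, 5, 6, 8, 17}
(P ∩ R) Δ (P ∩ R) = {}
((P ∩ R) Δ (P ∩ R))ᶜ = {1, 2, 3, 4, 5, 6, 7, 8, 9, 10, 11, 12, 13, 14, 15, 16, 17, 18}
Every element of {4, 5, 6, 8, 17} is in {1, 2, 3, 4, 5, 6, 7, 8, 9, 10, 11, 12, 13, 14, 15, 16, 17, 18}, so ((P ∩ R) ∪ Q) ∩ (P \ ((R ∩ Q) Δ Q)) ⊆ ((P ∩ R) Δ (P ∩ R))ᶜ.

Yes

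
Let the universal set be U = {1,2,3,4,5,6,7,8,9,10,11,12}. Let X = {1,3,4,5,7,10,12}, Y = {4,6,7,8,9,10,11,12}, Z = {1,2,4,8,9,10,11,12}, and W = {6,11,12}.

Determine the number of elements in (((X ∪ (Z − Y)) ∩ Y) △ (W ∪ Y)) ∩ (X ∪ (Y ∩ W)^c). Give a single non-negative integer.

Z − Y = {1,2}
X ∪ (Z − Y) = {1,2,3,4,5,7,10,12}
(X ∪ (Z − Y)) ∩ Y = {4,7,10,12}
W ∪ Y = {4,6,7,8,9,10,11,12}
((X ∪ (Z − Y)) ∩ Y) △ (W ∪ Y) = {6,8,9,11}
Y ∩ W = {6,11,12}
(Y ∩ W)^c = {1,2,3,4,5,7,8,9,10}
X ∪ (Y ∩ W)^c = {1,2,3,4,5,7,8,9,10,12}
(((X ∪ (Z − Y)) ∩ Y) △ (W ∪ Y)) ∩ (X ∪ (Y ∩ W)^c) = {8,9}
|(((X ∪ (Z − Y)) ∩ Y) △ (W ∪ Y)) ∩ (X ∪ (Y ∩ W)^c)| = 2

2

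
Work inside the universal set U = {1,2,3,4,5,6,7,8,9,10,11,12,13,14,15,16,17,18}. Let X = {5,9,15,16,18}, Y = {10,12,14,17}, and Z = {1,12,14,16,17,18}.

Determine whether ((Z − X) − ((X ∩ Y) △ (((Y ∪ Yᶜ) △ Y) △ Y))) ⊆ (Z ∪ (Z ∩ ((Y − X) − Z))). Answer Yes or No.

Yes

Z − X = {1,12,14,17}
X ∩ Y = {}
Yᶜ = {1,2,3,4,5,6,7,8,9,11,13,15,16,18}
Y ∪ Yᶜ = {1,2,3,4,5,6,7,8,9,10,11,12,13,14,15,16,17,18}
(Y ∪ Yᶜ) △ Y = {1,2,3,4,5,6,7,8,9,11,13,15,16,18}
((Y ∪ Yᶜ) △ Y) △ Y = {1,2,3,4,5,6,7,8,9,10,11,12,13,14,15,16,17,18}
(X ∩ Y) △ (((Y ∪ Yᶜ) △ Y) △ Y) = {1,2,3,4,5,6,7,8,9,10,11,12,13,14,15,16,17,18}
(Z − X) − ((X ∩ Y) △ (((Y ∪ Yᶜ) △ Y) △ Y)) = {}
Y − X = {10,12,14,17}
(Y − X) − Z = {10}
Z ∩ ((Y − X) − Z) = {}
Z ∪ (Z ∩ ((Y − X) − Z)) = {1,12,14,16,17,18}
Every element of {} is in {1,12,14,16,17,18}, so (Z − X) − ((X ∩ Y) △ (((Y ∪ Yᶜ) △ Y) △ Y)) ⊆ Z ∪ (Z ∩ ((Y − X) − Z)).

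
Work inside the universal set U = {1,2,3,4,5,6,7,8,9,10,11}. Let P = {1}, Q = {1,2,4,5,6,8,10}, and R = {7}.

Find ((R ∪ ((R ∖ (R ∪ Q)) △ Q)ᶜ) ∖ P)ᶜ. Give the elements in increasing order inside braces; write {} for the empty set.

R ∪ Q = {1,2,4,5,6,7,8,10}
R ∖ (R ∪ Q) = {}
(R ∖ (R ∪ Q)) △ Q = {1,2,4,5,6,8,10}
((R ∖ (R ∪ Q)) △ Q)ᶜ = {3,7,9,11}
R ∪ ((R ∖ (R ∪ Q)) △ Q)ᶜ = {3,7,9,11}
(R ∪ ((R ∖ (R ∪ Q)) △ Q)ᶜ) ∖ P = {3,7,9,11}
((R ∪ ((R ∖ (R ∪ Q)) △ Q)ᶜ) ∖ P)ᶜ = {1,2,4,5,6,8,10}

{1,2,4,5,6,8,10}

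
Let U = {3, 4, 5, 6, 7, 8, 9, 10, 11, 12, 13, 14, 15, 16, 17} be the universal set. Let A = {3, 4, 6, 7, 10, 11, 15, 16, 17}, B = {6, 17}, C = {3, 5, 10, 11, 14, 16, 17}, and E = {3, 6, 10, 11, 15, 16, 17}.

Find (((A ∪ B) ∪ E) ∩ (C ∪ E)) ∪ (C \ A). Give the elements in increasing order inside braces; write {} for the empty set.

A ∪ B = {3, 4, 6, 7, 10, 11, 15, 16, 17}
(A ∪ B) ∪ E = {3, 4, 6, 7, 10, 11, 15, 16, 17}
C ∪ E = {3, 5, 6, 10, 11, 14, 15, 16, 17}
((A ∪ B) ∪ E) ∩ (C ∪ E) = {3, 6, 10, 11, 15, 16, 17}
C \ A = {5, 14}
(((A ∪ B) ∪ E) ∩ (C ∪ E)) ∪ (C \ A) = {3, 5, 6, 10, 11, 14, 15, 16, 17}

{3, 5, 6, 10, 11, 14, 15, 16, 17}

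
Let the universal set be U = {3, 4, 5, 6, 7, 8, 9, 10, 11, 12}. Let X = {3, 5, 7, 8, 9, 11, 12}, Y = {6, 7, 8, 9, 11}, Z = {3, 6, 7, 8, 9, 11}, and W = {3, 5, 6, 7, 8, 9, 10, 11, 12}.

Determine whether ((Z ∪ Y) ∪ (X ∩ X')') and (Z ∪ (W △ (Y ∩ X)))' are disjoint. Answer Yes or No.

Z ∪ Y = {3, 6, 7, 8, 9, 11}
X' = {4, 6, 10}
X ∩ X' = {}
(X ∩ X')' = {3, 4, 5, 6, 7, 8, 9, 10, 11, 12}
(Z ∪ Y) ∪ (X ∩ X')' = {3, 4, 5, 6, 7, 8, 9, 10, 11, 12}
Y ∩ X = {7, 8, 9, 11}
W △ (Y ∩ X) = {3, 5, 6, 10, 12}
Z ∪ (W △ (Y ∩ X)) = {3, 5, 6, 7, 8, 9, 10, 11, 12}
(Z ∪ (W △ (Y ∩ X)))' = {4}
4 lies in both, so they are not disjoint.

No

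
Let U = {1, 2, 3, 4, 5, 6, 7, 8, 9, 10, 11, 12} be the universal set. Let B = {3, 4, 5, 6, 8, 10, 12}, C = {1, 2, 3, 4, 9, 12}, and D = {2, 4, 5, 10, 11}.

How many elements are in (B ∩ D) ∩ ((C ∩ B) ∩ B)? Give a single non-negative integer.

1

B ∩ D = {4, 5, 10}
C ∩ B = {3, 4, 12}
(C ∩ B) ∩ B = {3, 4, 12}
(B ∩ D) ∩ ((C ∩ B) ∩ B) = {4}
|(B ∩ D) ∩ ((C ∩ B) ∩ B)| = 1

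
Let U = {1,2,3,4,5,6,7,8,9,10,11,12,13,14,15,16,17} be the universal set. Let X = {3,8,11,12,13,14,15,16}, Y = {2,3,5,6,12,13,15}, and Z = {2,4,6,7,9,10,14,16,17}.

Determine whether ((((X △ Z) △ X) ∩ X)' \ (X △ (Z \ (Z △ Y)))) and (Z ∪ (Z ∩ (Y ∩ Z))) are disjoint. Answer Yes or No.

X △ Z = {2,3,4,6,7,8,9,10,11,12,13,15,17}
(X △ Z) △ X = {2,4,6,7,9,10,14,16,17}
((X △ Z) △ X) ∩ X = {14,16}
(((X △ Z) △ X) ∩ X)' = {1,2,3,4,5,6,7,8,9,10,11,12,13,15,17}
Z △ Y = {3,4,5,7,9,10,12,13,14,15,16,17}
Z \ (Z △ Y) = {2,6}
X △ (Z \ (Z △ Y)) = {2,3,6,8,11,12,13,14,15,16}
(((X △ Z) △ X) ∩ X)' \ (X △ (Z \ (Z △ Y))) = {1,4,5,7,9,10,17}
Y ∩ Z = {2,6}
Z ∩ (Y ∩ Z) = {2,6}
Z ∪ (Z ∩ (Y ∩ Z)) = {2,4,6,7,9,10,14,16,17}
4 lies in both, so they are not disjoint.

No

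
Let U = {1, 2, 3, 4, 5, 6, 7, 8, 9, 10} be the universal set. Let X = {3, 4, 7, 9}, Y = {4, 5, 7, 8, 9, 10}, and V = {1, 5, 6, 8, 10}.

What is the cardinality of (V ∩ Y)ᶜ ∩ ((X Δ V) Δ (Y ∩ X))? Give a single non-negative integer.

3

V ∩ Y = {5, 8, 10}
(V ∩ Y)ᶜ = {1, 2, 3, 4, 6, 7, 9}
X Δ V = {1, 3, 4, 5, 6, 7, 8, 9, 10}
Y ∩ X = {4, 7, 9}
(X Δ V) Δ (Y ∩ X) = {1, 3, 5, 6, 8, 10}
(V ∩ Y)ᶜ ∩ ((X Δ V) Δ (Y ∩ X)) = {1, 3, 6}
|(V ∩ Y)ᶜ ∩ ((X Δ V) Δ (Y ∩ X))| = 3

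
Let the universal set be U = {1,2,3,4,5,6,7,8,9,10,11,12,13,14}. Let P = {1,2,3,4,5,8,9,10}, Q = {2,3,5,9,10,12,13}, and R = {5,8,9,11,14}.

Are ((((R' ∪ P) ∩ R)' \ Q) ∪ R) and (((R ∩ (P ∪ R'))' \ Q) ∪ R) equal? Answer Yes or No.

R' = {1,2,3,4,6,7,10,12,13}
R' ∪ P = {1,2,3,4,5,6,7,8,9,10,12,13}
(R' ∪ P) ∩ R = {5,8,9}
((R' ∪ P) ∩ R)' = {1,2,3,4,6,7,10,11,12,13,14}
((R' ∪ P) ∩ R)' \ Q = {1,4,6,7,11,14}
(((R' ∪ P) ∩ R)' \ Q) ∪ R = {1,4,5,6,7,8,9,11,14}
P ∪ R' = {1,2,3,4,5,6,7,8,9,10,12,13}
R ∩ (P ∪ R') = {5,8,9}
(R ∩ (P ∪ R'))' = {1,2,3,4,6,7,10,11,12,13,14}
(R ∩ (P ∪ R'))' \ Q = {1,4,6,7,11,14}
((R ∩ (P ∪ R'))' \ Q) ∪ R = {1,4,5,6,7,8,9,11,14}
Both equal {1,4,5,6,7,8,9,11,14}, so (((R' ∪ P) ∩ R)' \ Q) ∪ R = ((R ∩ (P ∪ R'))' \ Q) ∪ R.

Yes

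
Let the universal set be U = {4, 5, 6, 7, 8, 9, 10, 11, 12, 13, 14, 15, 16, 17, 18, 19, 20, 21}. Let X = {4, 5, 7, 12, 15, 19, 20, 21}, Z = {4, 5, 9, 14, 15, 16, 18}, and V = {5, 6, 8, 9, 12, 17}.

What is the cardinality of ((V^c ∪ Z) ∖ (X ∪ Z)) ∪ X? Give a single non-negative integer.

V^c = {4, 7, 10, 11, 13, 14, 15, 16, 18, 19, 20, 21}
V^c ∪ Z = {4, 5, 7, 9, 10, 11, 13, 14, 15, 16, 18, 19, 20, 21}
X ∪ Z = {4, 5, 7, 9, 12, 14, 15, 16, 18, 19, 20, 21}
(V^c ∪ Z) ∖ (X ∪ Z) = {10, 11, 13}
((V^c ∪ Z) ∖ (X ∪ Z)) ∪ X = {4, 5, 7, 10, 11, 12, 13, 15, 19, 20, 21}
|((V^c ∪ Z) ∖ (X ∪ Z)) ∪ X| = 11

11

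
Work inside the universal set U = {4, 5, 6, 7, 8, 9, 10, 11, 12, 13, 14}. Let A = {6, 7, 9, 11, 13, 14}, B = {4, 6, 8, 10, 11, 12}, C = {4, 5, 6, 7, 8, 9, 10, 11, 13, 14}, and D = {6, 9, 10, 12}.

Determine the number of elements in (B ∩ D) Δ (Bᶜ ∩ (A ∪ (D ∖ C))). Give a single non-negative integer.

7

B ∩ D = {6, 10, 12}
Bᶜ = {5, 7, 9, 13, 14}
D ∖ C = {12}
A ∪ (D ∖ C) = {6, 7, 9, 11, 12, 13, 14}
Bᶜ ∩ (A ∪ (D ∖ C)) = {7, 9, 13, 14}
(B ∩ D) Δ (Bᶜ ∩ (A ∪ (D ∖ C))) = {6, 7, 9, 10, 12, 13, 14}
|(B ∩ D) Δ (Bᶜ ∩ (A ∪ (D ∖ C)))| = 7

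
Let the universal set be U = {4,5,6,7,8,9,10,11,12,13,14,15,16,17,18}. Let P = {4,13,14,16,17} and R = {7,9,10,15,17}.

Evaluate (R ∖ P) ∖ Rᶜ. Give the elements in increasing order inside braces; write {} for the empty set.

R ∖ P = {7,9,10,15}
Rᶜ = {4,5,6,8,11,12,13,14,16,18}
(R ∖ P) ∖ Rᶜ = {7,9,10,15}

{7,9,10,15}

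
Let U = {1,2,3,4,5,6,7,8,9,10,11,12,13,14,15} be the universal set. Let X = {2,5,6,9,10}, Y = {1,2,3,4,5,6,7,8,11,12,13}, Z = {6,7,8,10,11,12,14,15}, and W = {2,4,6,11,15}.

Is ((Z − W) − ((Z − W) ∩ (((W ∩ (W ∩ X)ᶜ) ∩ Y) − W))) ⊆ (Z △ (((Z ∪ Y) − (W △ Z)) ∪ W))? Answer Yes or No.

Yes

Z − W = {7,8,10,12,14}
W ∩ X = {2,6}
(W ∩ X)ᶜ = {1,3,4,5,7,8,9,10,11,12,13,14,15}
W ∩ (W ∩ X)ᶜ = {4,11,15}
(W ∩ (W ∩ X)ᶜ) ∩ Y = {4,11}
((W ∩ (W ∩ X)ᶜ) ∩ Y) − W = {}
(Z − W) ∩ (((W ∩ (W ∩ X)ᶜ) ∩ Y) − W) = {}
(Z − W) − ((Z − W) ∩ (((W ∩ (W ∩ X)ᶜ) ∩ Y) − W)) = {7,8,10,12,14}
Z ∪ Y = {1,2,3,4,5,6,7,8,10,11,12,13,14,15}
W △ Z = {2,4,7,8,10,12,14}
(Z ∪ Y) − (W △ Z) = {1,3,5,6,11,13,15}
((Z ∪ Y) − (W △ Z)) ∪ W = {1,2,3,4,5,6,11,13,15}
Z △ (((Z ∪ Y) − (W △ Z)) ∪ W) = {1,2,3,4,5,7,8,10,12,13,14}
Every element of {7,8,10,12,14} is in {1,2,3,4,5,7,8,10,12,13,14}, so (Z − W) − ((Z − W) ∩ (((W ∩ (W ∩ X)ᶜ) ∩ Y) − W)) ⊆ Z △ (((Z ∪ Y) − (W △ Z)) ∪ W).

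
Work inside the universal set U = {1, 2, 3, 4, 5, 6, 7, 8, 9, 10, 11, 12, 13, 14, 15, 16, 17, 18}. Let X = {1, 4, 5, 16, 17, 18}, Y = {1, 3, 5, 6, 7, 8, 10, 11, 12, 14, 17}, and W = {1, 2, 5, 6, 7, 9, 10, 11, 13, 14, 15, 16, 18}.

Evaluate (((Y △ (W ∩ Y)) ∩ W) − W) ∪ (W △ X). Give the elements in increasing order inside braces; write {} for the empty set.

W ∩ Y = {1, 5, 6, 7, 10, 11, 14}
Y △ (W ∩ Y) = {3, 8, 12, 17}
(Y △ (W ∩ Y)) ∩ W = {}
((Y △ (W ∩ Y)) ∩ W) − W = {}
W △ X = {2, 4, 6, 7, 9, 10, 11, 13, 14, 15, 17}
(((Y △ (W ∩ Y)) ∩ W) − W) ∪ (W △ X) = {2, 4, 6, 7, 9, 10, 11, 13, 14, 15, 17}

{2, 4, 6, 7, 9, 10, 11, 13, 14, 15, 17}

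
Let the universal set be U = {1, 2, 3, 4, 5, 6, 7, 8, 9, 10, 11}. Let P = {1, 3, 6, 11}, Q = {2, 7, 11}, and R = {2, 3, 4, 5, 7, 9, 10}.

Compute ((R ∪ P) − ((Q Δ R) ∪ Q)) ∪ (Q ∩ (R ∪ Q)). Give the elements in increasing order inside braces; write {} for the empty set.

R ∪ P = {1, 2, 3, 4, 5, 6, 7, 9, 10, 11}
Q Δ R = {3, 4, 5, 9, 10, 11}
(Q Δ R) ∪ Q = {2, 3, 4, 5, 7, 9, 10, 11}
(R ∪ P) − ((Q Δ R) ∪ Q) = {1, 6}
R ∪ Q = {2, 3, 4, 5, 7, 9, 10, 11}
Q ∩ (R ∪ Q) = {2, 7, 11}
((R ∪ P) − ((Q Δ R) ∪ Q)) ∪ (Q ∩ (R ∪ Q)) = {1, 2, 6, 7, 11}

{1, 2, 6, 7, 11}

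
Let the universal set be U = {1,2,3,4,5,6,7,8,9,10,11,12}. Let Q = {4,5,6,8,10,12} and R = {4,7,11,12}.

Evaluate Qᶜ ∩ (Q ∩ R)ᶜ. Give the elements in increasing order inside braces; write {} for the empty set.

Qᶜ = {1,2,3,7,9,11}
Q ∩ R = {4,12}
(Q ∩ R)ᶜ = {1,2,3,5,6,7,8,9,10,11}
Qᶜ ∩ (Q ∩ R)ᶜ = {1,2,3,7,9,11}

{1,2,3,7,9,11}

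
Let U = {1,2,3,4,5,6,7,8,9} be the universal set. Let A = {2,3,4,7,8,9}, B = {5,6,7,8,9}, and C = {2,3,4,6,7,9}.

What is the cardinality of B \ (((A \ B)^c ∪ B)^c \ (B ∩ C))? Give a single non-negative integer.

A \ B = {2,3,4}
(A \ B)^c = {1,5,6,7,8,9}
(A \ B)^c ∪ B = {1,5,6,7,8,9}
((A \ B)^c ∪ B)^c = {2,3,4}
B ∩ C = {6,7,9}
((A \ B)^c ∪ B)^c \ (B ∩ C) = {2,3,4}
B \ (((A \ B)^c ∪ B)^c \ (B ∩ C)) = {5,6,7,8,9}
|B \ (((A \ B)^c ∪ B)^c \ (B ∩ C))| = 5

5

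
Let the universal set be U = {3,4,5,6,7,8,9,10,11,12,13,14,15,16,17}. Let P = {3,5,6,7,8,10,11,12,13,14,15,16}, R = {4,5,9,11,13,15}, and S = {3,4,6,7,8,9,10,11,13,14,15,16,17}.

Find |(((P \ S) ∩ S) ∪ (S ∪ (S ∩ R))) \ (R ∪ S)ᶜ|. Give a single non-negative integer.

13

P \ S = {5,12}
(P \ S) ∩ S = {}
S ∩ R = {4,9,11,13,15}
S ∪ (S ∩ R) = {3,4,6,7,8,9,10,11,13,14,15,16,17}
((P \ S) ∩ S) ∪ (S ∪ (S ∩ R)) = {3,4,6,7,8,9,10,11,13,14,15,16,17}
R ∪ S = {3,4,5,6,7,8,9,10,11,13,14,15,16,17}
(R ∪ S)ᶜ = {12}
(((P \ S) ∩ S) ∪ (S ∪ (S ∩ R))) \ (R ∪ S)ᶜ = {3,4,6,7,8,9,10,11,13,14,15,16,17}
|(((P \ S) ∩ S) ∪ (S ∪ (S ∩ R))) \ (R ∪ S)ᶜ| = 13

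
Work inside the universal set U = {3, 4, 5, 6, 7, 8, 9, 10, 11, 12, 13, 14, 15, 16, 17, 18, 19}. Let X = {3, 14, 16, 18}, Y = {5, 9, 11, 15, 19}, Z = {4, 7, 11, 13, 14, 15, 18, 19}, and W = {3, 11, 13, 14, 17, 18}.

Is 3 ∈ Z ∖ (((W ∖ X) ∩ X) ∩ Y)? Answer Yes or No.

No

3 ∈ W and 3 ∈ X, so 3 ∉ W ∖ X
3 ∉ (W ∖ X) and 3 ∈ X, so 3 ∉ (W ∖ X) ∩ X
3 ∉ ((W ∖ X) ∩ X) and 3 ∉ Y, so 3 ∉ ((W ∖ X) ∩ X) ∩ Y
3 ∉ Z and 3 ∉ (((W ∖ X) ∩ X) ∩ Y), so 3 ∉ Z ∖ (((W ∖ X) ∩ X) ∩ Y)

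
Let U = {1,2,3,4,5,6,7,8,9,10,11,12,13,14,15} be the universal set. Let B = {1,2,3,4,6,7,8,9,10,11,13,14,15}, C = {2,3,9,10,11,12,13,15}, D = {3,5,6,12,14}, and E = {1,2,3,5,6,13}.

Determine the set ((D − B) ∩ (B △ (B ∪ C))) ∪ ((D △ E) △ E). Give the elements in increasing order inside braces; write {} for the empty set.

D − B = {5,12}
B ∪ C = {1,2,3,4,6,7,8,9,10,11,12,13,14,15}
B △ (B ∪ C) = {12}
(D − B) ∩ (B △ (B ∪ C)) = {12}
D △ E = {1,2,12,13,14}
(D △ E) △ E = {3,5,6,12,14}
((D − B) ∩ (B △ (B ∪ C))) ∪ ((D △ E) △ E) = {3,5,6,12,14}

{3,5,6,12,14}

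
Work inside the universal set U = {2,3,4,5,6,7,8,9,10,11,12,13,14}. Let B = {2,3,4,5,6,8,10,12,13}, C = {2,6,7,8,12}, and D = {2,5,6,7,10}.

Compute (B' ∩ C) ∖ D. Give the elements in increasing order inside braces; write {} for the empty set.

B' = {7,9,11,14}
B' ∩ C = {7}
(B' ∩ C) ∖ D = {}

{}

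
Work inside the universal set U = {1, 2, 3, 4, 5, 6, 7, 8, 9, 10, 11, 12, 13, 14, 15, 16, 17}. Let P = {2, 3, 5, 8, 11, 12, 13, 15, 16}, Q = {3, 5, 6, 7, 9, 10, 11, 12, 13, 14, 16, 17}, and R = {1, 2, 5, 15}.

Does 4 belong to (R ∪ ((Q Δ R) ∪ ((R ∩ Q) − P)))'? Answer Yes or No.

Yes

4 ∉ Q and 4 ∉ R, so 4 ∉ Q Δ R
4 ∉ R and 4 ∉ Q, so 4 ∉ R ∩ Q
4 ∉ (R ∩ Q) and 4 ∉ P, so 4 ∉ (R ∩ Q) − P
4 ∉ (Q Δ R) and 4 ∉ ((R ∩ Q) − P), so 4 ∉ (Q Δ R) ∪ ((R ∩ Q) − P)
4 ∉ R and 4 ∉ ((Q Δ R) ∪ ((R ∩ Q) − P)), so 4 ∉ R ∪ ((Q Δ R) ∪ ((R ∩ Q) − P))
4 ∈ (R ∪ ((Q Δ R) ∪ ((R ∩ Q) − P)))' since 4 ∉ (R ∪ ((Q Δ R) ∪ ((R ∩ Q) − P)))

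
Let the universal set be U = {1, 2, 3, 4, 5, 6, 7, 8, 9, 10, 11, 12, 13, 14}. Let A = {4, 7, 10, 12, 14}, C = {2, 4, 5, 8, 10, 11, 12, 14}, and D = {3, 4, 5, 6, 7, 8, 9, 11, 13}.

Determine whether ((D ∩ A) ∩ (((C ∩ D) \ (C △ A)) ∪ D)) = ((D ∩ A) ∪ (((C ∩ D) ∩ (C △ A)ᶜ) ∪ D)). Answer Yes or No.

D ∩ A = {4, 7}
C ∩ D = {4, 5, 8, 11}
C △ A = {2, 5, 7, 8, 11}
(C ∩ D) \ (C △ A) = {4}
((C ∩ D) \ (C △ A)) ∪ D = {3, 4, 5, 6, 7, 8, 9, 11, 13}
(D ∩ A) ∩ (((C ∩ D) \ (C △ A)) ∪ D) = {4, 7}
(C △ A)ᶜ = {1, 3, 4, 6, 9, 10, 12, 13, 14}
(C ∩ D) ∩ (C △ A)ᶜ = {4}
((C ∩ D) ∩ (C △ A)ᶜ) ∪ D = {3, 4, 5, 6, 7, 8, 9, 11, 13}
(D ∩ A) ∪ (((C ∩ D) ∩ (C △ A)ᶜ) ∪ D) = {3, 4, 5, 6, 7, 8, 9, 11, 13}
3 ∈ (D ∩ A) ∪ (((C ∩ D) ∩ (C △ A)ᶜ) ∪ D) but 3 ∉ (D ∩ A) ∩ (((C ∩ D) \ (C △ A)) ∪ D), so they differ.

No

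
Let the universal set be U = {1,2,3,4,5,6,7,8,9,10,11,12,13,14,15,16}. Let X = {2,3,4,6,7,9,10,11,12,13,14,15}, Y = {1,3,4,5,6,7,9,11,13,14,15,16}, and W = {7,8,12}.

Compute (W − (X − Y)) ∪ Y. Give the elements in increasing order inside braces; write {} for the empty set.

X − Y = {2,10,12}
W − (X − Y) = {7,8}
(W − (X − Y)) ∪ Y = {1,3,4,5,6,7,8,9,11,13,14,15,16}

{1,3,4,5,6,7,8,9,11,13,14,15,16}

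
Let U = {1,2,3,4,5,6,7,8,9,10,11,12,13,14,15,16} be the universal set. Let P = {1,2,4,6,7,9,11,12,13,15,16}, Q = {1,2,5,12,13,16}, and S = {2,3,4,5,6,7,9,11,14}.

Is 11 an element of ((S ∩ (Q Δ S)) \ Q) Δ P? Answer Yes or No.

No

11 ∉ Q and 11 ∈ S, so 11 ∈ Q Δ S
11 ∈ S and 11 ∈ (Q Δ S), so 11 ∈ S ∩ (Q Δ S)
11 ∈ (S ∩ (Q Δ S)) and 11 ∉ Q, so 11 ∈ (S ∩ (Q Δ S)) \ Q
11 ∈ ((S ∩ (Q Δ S)) \ Q) and 11 ∈ P, so 11 ∉ ((S ∩ (Q Δ S)) \ Q) Δ P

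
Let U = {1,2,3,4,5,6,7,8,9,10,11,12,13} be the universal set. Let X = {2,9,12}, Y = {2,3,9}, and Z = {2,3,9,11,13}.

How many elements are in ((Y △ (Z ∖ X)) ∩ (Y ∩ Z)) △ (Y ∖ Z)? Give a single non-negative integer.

Z ∖ X = {3,11,13}
Y △ (Z ∖ X) = {2,9,11,13}
Y ∩ Z = {2,3,9}
(Y △ (Z ∖ X)) ∩ (Y ∩ Z) = {2,9}
Y ∖ Z = {}
((Y △ (Z ∖ X)) ∩ (Y ∩ Z)) △ (Y ∖ Z) = {2,9}
|((Y △ (Z ∖ X)) ∩ (Y ∩ Z)) △ (Y ∖ Z)| = 2

2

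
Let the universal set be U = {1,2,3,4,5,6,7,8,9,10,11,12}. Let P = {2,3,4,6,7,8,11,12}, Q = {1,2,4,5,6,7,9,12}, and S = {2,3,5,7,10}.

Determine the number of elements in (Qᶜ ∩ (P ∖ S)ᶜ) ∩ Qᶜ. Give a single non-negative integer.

2

Qᶜ = {3,8,10,11}
P ∖ S = {4,6,8,11,12}
(P ∖ S)ᶜ = {1,2,3,5,7,9,10}
Qᶜ ∩ (P ∖ S)ᶜ = {3,10}
(Qᶜ ∩ (P ∖ S)ᶜ) ∩ Qᶜ = {3,10}
|(Qᶜ ∩ (P ∖ S)ᶜ) ∩ Qᶜ| = 2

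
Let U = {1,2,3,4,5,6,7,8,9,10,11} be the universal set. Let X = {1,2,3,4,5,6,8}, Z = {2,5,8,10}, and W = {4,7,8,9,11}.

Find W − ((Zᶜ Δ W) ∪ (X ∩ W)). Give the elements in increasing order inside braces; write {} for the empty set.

{7,9,11}

Zᶜ = {1,3,4,6,7,9,11}
Zᶜ Δ W = {1,3,6,8}
X ∩ W = {4,8}
(Zᶜ Δ W) ∪ (X ∩ W) = {1,3,4,6,8}
W − ((Zᶜ Δ W) ∪ (X ∩ W)) = {7,9,11}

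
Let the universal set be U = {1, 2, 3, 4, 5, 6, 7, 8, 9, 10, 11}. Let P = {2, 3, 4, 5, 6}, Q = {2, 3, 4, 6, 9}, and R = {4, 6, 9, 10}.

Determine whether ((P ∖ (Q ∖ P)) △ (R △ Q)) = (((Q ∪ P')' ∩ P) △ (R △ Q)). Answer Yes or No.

No

Q ∖ P = {9}
P ∖ (Q ∖ P) = {2, 3, 4, 5, 6}
R △ Q = {2, 3, 10}
(P ∖ (Q ∖ P)) △ (R △ Q) = {4, 5, 6, 10}
P' = {1, 7, 8, 9, 10, 11}
Q ∪ P' = {1, 2, 3, 4, 6, 7, 8, 9, 10, 11}
(Q ∪ P')' = {5}
(Q ∪ P')' ∩ P = {5}
((Q ∪ P')' ∩ P) △ (R △ Q) = {2, 3, 5, 10}
2 ∈ ((Q ∪ P')' ∩ P) △ (R △ Q) but 2 ∉ (P ∖ (Q ∖ P)) △ (R △ Q), so they differ.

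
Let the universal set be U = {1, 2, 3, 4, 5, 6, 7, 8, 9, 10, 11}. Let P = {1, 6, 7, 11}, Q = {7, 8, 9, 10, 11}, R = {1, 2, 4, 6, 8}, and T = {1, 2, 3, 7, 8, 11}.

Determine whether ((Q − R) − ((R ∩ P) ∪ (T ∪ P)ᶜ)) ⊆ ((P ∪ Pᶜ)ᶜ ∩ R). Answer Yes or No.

Q − R = {7, 9, 10, 11}
R ∩ P = {1, 6}
T ∪ P = {1, 2, 3, 6, 7, 8, 11}
(T ∪ P)ᶜ = {4, 5, 9, 10}
(R ∩ P) ∪ (T ∪ P)ᶜ = {1, 4, 5, 6, 9, 10}
(Q − R) − ((R ∩ P) ∪ (T ∪ P)ᶜ) = {7, 11}
Pᶜ = {2, 3, 4, 5, 8, 9, 10}
P ∪ Pᶜ = {1, 2, 3, 4, 5, 6, 7, 8, 9, 10, 11}
(P ∪ Pᶜ)ᶜ = {}
(P ∪ Pᶜ)ᶜ ∩ R = {}
7 ∈ (Q − R) − ((R ∩ P) ∪ (T ∪ P)ᶜ) but 7 ∉ (P ∪ Pᶜ)ᶜ ∩ R, so the inclusion fails.

No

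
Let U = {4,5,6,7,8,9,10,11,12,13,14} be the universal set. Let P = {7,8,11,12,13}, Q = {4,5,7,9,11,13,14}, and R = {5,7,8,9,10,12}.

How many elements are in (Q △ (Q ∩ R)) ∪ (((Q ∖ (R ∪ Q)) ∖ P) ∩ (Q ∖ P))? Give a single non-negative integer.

4

Q ∩ R = {5,7,9}
Q △ (Q ∩ R) = {4,11,13,14}
R ∪ Q = {4,5,7,8,9,10,11,12,13,14}
Q ∖ (R ∪ Q) = {}
(Q ∖ (R ∪ Q)) ∖ P = {}
Q ∖ P = {4,5,9,14}
((Q ∖ (R ∪ Q)) ∖ P) ∩ (Q ∖ P) = {}
(Q △ (Q ∩ R)) ∪ (((Q ∖ (R ∪ Q)) ∖ P) ∩ (Q ∖ P)) = {4,11,13,14}
|(Q △ (Q ∩ R)) ∪ (((Q ∖ (R ∪ Q)) ∖ P) ∩ (Q ∖ P))| = 4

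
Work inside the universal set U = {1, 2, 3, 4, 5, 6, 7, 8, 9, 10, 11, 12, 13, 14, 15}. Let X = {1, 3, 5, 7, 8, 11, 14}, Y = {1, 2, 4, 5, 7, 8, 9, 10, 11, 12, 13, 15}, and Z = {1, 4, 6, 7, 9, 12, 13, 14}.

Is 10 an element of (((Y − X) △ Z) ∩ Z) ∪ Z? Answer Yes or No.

10 ∈ Y and 10 ∉ X, so 10 ∈ Y − X
10 ∈ (Y − X) and 10 ∉ Z, so 10 ∈ (Y − X) △ Z
10 ∈ ((Y − X) △ Z) and 10 ∉ Z, so 10 ∉ ((Y − X) △ Z) ∩ Z
10 ∉ (((Y − X) △ Z) ∩ Z) and 10 ∉ Z, so 10 ∉ (((Y − X) △ Z) ∩ Z) ∪ Z

No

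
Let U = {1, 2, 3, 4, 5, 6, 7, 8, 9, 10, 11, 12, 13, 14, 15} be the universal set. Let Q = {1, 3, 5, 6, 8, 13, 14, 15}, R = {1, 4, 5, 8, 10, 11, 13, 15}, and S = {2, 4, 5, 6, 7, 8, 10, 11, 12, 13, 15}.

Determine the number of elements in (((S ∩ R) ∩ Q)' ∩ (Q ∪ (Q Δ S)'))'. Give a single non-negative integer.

S ∩ R = {4, 5, 8, 10, 11, 13, 15}
(S ∩ R) ∩ Q = {5, 8, 13, 15}
((S ∩ R) ∩ Q)' = {1, 2, 3, 4, 6, 7, 9, 10, 11, 12, 14}
Q Δ S = {1, 2, 3, 4, 7, 10, 11, 12, 14}
(Q Δ S)' = {5, 6, 8, 9, 13, 15}
Q ∪ (Q Δ S)' = {1, 3, 5, 6, 8, 9, 13, 14, 15}
((S ∩ R) ∩ Q)' ∩ (Q ∪ (Q Δ S)') = {1, 3, 6, 9, 14}
(((S ∩ R) ∩ Q)' ∩ (Q ∪ (Q Δ S)'))' = {2, 4, 5, 7, 8, 10, 11, 12, 13, 15}
|(((S ∩ R) ∩ Q)' ∩ (Q ∪ (Q Δ S)'))'| = 10

10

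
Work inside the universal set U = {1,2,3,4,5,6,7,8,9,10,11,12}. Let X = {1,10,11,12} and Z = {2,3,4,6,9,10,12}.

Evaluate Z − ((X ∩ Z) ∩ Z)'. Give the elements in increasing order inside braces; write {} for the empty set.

X ∩ Z = {10,12}
(X ∩ Z) ∩ Z = {10,12}
((X ∩ Z) ∩ Z)' = {1,2,3,4,5,6,7,8,9,11}
Z − ((X ∩ Z) ∩ Z)' = {10,12}

{10,12}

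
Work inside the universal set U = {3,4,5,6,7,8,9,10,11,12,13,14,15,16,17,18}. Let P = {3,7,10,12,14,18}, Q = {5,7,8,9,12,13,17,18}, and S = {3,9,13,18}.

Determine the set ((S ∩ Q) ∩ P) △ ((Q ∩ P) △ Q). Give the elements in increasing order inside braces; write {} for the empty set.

S ∩ Q = {9,13,18}
(S ∩ Q) ∩ P = {18}
Q ∩ P = {7,12,18}
(Q ∩ P) △ Q = {5,8,9,13,17}
((S ∩ Q) ∩ P) △ ((Q ∩ P) △ Q) = {5,8,9,13,17,18}

{5,8,9,13,17,18}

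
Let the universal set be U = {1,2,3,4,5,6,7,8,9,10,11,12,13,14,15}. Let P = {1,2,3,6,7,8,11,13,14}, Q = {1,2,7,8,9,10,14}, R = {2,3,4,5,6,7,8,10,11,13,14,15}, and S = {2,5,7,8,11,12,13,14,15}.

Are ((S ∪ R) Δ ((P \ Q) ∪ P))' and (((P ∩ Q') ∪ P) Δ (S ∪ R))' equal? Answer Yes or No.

S ∪ R = {2,3,4,5,6,7,8,10,11,12,13,14,15}
P \ Q = {3,6,11,13}
(P \ Q) ∪ P = {1,2,3,6,7,8,11,13,14}
(S ∪ R) Δ ((P \ Q) ∪ P) = {1,4,5,10,12,15}
((S ∪ R) Δ ((P \ Q) ∪ P))' = {2,3,6,7,8,9,11,13,14}
Q' = {3,4,5,6,11,12,13,15}
P ∩ Q' = {3,6,11,13}
(P ∩ Q') ∪ P = {1,2,3,6,7,8,11,13,14}
((P ∩ Q') ∪ P) Δ (S ∪ R) = {1,4,5,10,12,15}
(((P ∩ Q') ∪ P) Δ (S ∪ R))' = {2,3,6,7,8,9,11,13,14}
Both equal {2,3,6,7,8,9,11,13,14}, so ((S ∪ R) Δ ((P \ Q) ∪ P))' = (((P ∩ Q') ∪ P) Δ (S ∪ R))'.

Yes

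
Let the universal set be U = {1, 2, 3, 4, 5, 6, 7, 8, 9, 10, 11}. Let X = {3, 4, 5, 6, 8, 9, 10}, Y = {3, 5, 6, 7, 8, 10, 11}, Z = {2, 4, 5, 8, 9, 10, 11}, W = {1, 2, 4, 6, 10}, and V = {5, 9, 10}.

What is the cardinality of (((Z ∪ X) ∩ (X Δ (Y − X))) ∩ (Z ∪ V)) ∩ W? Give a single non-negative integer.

2

Z ∪ X = {2, 3, 4, 5, 6, 8, 9, 10, 11}
Y − X = {7, 11}
X Δ (Y − X) = {3, 4, 5, 6, 7, 8, 9, 10, 11}
(Z ∪ X) ∩ (X Δ (Y − X)) = {3, 4, 5, 6, 8, 9, 10, 11}
Z ∪ V = {2, 4, 5, 8, 9, 10, 11}
((Z ∪ X) ∩ (X Δ (Y − X))) ∩ (Z ∪ V) = {4, 5, 8, 9, 10, 11}
(((Z ∪ X) ∩ (X Δ (Y − X))) ∩ (Z ∪ V)) ∩ W = {4, 10}
|(((Z ∪ X) ∩ (X Δ (Y − X))) ∩ (Z ∪ V)) ∩ W| = 2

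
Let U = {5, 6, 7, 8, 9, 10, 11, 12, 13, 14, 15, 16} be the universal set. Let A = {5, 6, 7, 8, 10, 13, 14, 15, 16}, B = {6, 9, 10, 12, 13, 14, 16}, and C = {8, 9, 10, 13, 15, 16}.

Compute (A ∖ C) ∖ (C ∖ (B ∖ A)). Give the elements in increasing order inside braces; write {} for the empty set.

A ∖ C = {5, 6, 7, 14}
B ∖ A = {9, 12}
C ∖ (B ∖ A) = {8, 10, 13, 15, 16}
(A ∖ C) ∖ (C ∖ (B ∖ A)) = {5, 6, 7, 14}

{5, 6, 7, 14}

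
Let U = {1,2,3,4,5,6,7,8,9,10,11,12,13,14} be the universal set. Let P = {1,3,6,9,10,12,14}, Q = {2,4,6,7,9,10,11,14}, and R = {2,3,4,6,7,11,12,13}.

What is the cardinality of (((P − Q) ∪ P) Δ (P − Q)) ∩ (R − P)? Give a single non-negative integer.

P − Q = {1,3,12}
(P − Q) ∪ P = {1,3,6,9,10,12,14}
((P − Q) ∪ P) Δ (P − Q) = {6,9,10,14}
R − P = {2,4,7,11,13}
(((P − Q) ∪ P) Δ (P − Q)) ∩ (R − P) = {}
|(((P − Q) ∪ P) Δ (P − Q)) ∩ (R − P)| = 0

0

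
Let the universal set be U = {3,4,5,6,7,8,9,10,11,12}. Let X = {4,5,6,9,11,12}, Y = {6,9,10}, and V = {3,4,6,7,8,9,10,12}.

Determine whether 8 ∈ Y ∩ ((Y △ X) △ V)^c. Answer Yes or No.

No

8 ∉ Y and 8 ∉ X, so 8 ∉ Y △ X
8 ∉ (Y △ X) and 8 ∈ V, so 8 ∈ (Y △ X) △ V
8 ∉ ((Y △ X) △ V)^c since 8 ∈ ((Y △ X) △ V)
8 ∉ Y and 8 ∉ ((Y △ X) △ V)^c, so 8 ∉ Y ∩ ((Y △ X) △ V)^c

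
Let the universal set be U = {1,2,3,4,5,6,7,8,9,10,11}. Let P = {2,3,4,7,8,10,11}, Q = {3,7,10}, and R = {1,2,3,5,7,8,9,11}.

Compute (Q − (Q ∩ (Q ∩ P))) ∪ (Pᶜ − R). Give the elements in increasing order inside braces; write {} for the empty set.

Q ∩ P = {3,7,10}
Q ∩ (Q ∩ P) = {3,7,10}
Q − (Q ∩ (Q ∩ P)) = {}
Pᶜ = {1,5,6,9}
Pᶜ − R = {6}
(Q − (Q ∩ (Q ∩ P))) ∪ (Pᶜ − R) = {6}

{6}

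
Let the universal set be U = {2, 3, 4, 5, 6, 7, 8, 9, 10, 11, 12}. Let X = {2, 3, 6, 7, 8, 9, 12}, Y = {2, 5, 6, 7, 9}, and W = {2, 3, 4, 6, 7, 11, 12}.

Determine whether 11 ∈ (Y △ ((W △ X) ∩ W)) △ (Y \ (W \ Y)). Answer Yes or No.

11 ∈ W and 11 ∉ X, so 11 ∈ W △ X
11 ∈ (W △ X) and 11 ∈ W, so 11 ∈ (W △ X) ∩ W
11 ∉ Y and 11 ∈ ((W △ X) ∩ W), so 11 ∈ Y △ ((W △ X) ∩ W)
11 ∈ W and 11 ∉ Y, so 11 ∈ W \ Y
11 ∉ Y and 11 ∈ (W \ Y), so 11 ∉ Y \ (W \ Y)
11 ∈ (Y △ ((W △ X) ∩ W)) and 11 ∉ (Y \ (W \ Y)), so 11 ∈ (Y △ ((W △ X) ∩ W)) △ (Y \ (W \ Y))

Yes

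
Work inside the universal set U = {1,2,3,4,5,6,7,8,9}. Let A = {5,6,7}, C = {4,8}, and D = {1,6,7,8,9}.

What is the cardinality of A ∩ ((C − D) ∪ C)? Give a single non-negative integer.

0

C − D = {4}
(C − D) ∪ C = {4,8}
A ∩ ((C − D) ∪ C) = {}
|A ∩ ((C − D) ∪ C)| = 0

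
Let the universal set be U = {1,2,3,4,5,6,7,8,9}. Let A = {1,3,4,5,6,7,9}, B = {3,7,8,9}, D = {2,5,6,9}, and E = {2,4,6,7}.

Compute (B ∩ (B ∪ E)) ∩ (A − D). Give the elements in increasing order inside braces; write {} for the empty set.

B ∪ E = {2,3,4,6,7,8,9}
B ∩ (B ∪ E) = {3,7,8,9}
A − D = {1,3,4,7}
(B ∩ (B ∪ E)) ∩ (A − D) = {3,7}

{3,7}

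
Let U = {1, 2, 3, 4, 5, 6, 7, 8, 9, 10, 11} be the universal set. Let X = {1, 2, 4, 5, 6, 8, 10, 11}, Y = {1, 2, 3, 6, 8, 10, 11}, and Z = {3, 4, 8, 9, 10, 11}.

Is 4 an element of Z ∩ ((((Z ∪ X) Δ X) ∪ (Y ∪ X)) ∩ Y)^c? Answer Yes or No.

Yes

4 ∈ Z and 4 ∈ X, so 4 ∈ Z ∪ X
4 ∈ (Z ∪ X) and 4 ∈ X, so 4 ∉ (Z ∪ X) Δ X
4 ∉ Y and 4 ∈ X, so 4 ∈ Y ∪ X
4 ∉ ((Z ∪ X) Δ X) and 4 ∈ (Y ∪ X), so 4 ∈ ((Z ∪ X) Δ X) ∪ (Y ∪ X)
4 ∈ (((Z ∪ X) Δ X) ∪ (Y ∪ X)) and 4 ∉ Y, so 4 ∉ (((Z ∪ X) Δ X) ∪ (Y ∪ X)) ∩ Y
4 ∈ ((((Z ∪ X) Δ X) ∪ (Y ∪ X)) ∩ Y)^c since 4 ∉ ((((Z ∪ X) Δ X) ∪ (Y ∪ X)) ∩ Y)
4 ∈ Z and 4 ∈ ((((Z ∪ X) Δ X) ∪ (Y ∪ X)) ∩ Y)^c, so 4 ∈ Z ∩ ((((Z ∪ X) Δ X) ∪ (Y ∪ X)) ∩ Y)^c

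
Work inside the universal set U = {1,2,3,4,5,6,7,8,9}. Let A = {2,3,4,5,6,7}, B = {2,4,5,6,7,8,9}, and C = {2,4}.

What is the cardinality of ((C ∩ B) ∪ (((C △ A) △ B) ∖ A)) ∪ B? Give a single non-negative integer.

7

C ∩ B = {2,4}
C △ A = {3,5,6,7}
(C △ A) △ B = {2,3,4,8,9}
((C △ A) △ B) ∖ A = {8,9}
(C ∩ B) ∪ (((C △ A) △ B) ∖ A) = {2,4,8,9}
((C ∩ B) ∪ (((C △ A) △ B) ∖ A)) ∪ B = {2,4,5,6,7,8,9}
|((C ∩ B) ∪ (((C △ A) △ B) ∖ A)) ∪ B| = 7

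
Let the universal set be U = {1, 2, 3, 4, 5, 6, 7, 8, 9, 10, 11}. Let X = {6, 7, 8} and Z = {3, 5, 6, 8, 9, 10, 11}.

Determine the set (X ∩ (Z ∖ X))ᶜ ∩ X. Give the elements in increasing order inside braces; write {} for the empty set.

Z ∖ X = {3, 5, 9, 10, 11}
X ∩ (Z ∖ X) = {}
(X ∩ (Z ∖ X))ᶜ = {1, 2, 3, 4, 5, 6, 7, 8, 9, 10, 11}
(X ∩ (Z ∖ X))ᶜ ∩ X = {6, 7, 8}

{6, 7, 8}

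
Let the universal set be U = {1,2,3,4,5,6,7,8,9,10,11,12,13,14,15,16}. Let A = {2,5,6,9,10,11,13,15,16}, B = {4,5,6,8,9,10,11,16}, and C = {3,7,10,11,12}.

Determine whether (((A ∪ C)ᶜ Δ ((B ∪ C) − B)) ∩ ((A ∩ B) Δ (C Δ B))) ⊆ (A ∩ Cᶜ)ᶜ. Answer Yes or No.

Yes

A ∪ C = {2,3,5,6,7,9,10,11,12,13,15,16}
(A ∪ C)ᶜ = {1,4,8,14}
B ∪ C = {3,4,5,6,7,8,9,10,11,12,16}
(B ∪ C) − B = {3,7,12}
(A ∪ C)ᶜ Δ ((B ∪ C) − B) = {1,3,4,7,8,12,14}
A ∩ B = {5,6,9,10,11,16}
C Δ B = {3,4,5,6,7,8,9,12,16}
(A ∩ B) Δ (C Δ B) = {3,4,7,8,10,11,12}
((A ∪ C)ᶜ Δ ((B ∪ C) − B)) ∩ ((A ∩ B) Δ (C Δ B)) = {3,4,7,8,12}
Cᶜ = {1,2,4,5,6,8,9,13,14,15,16}
A ∩ Cᶜ = {2,5,6,9,13,15,16}
(A ∩ Cᶜ)ᶜ = {1,3,4,7,8,10,11,12,14}
Every element of {3,4,7,8,12} is in {1,3,4,7,8,10,11,12,14}, so ((A ∪ C)ᶜ Δ ((B ∪ C) − B)) ∩ ((A ∩ B) Δ (C Δ B)) ⊆ (A ∩ Cᶜ)ᶜ.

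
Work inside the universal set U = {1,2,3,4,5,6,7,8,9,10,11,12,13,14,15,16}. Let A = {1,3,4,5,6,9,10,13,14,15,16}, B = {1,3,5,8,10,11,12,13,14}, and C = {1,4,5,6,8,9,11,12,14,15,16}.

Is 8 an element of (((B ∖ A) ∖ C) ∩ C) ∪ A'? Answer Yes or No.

8 ∈ B and 8 ∉ A, so 8 ∈ B ∖ A
8 ∈ (B ∖ A) and 8 ∈ C, so 8 ∉ (B ∖ A) ∖ C
8 ∉ ((B ∖ A) ∖ C) and 8 ∈ C, so 8 ∉ ((B ∖ A) ∖ C) ∩ C
8 ∉ A, so 8 ∈ A'
8 ∉ (((B ∖ A) ∖ C) ∩ C) and 8 ∈ A', so 8 ∈ (((B ∖ A) ∖ C) ∩ C) ∪ A'

Yes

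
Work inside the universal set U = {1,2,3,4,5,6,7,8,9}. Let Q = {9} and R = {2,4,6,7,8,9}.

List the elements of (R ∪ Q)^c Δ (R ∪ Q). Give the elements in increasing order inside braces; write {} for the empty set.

R ∪ Q = {2,4,6,7,8,9}
(R ∪ Q)^c = {1,3,5}
(R ∪ Q)^c Δ (R ∪ Q) = {1,2,3,4,5,6,7,8,9}

{1,2,3,4,5,6,7,8,9}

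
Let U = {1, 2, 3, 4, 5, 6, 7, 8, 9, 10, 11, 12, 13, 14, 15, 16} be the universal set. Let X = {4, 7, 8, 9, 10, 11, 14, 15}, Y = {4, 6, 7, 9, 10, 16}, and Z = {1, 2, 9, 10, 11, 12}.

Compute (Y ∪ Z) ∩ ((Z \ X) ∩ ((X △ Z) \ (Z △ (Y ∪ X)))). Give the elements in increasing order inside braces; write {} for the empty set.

{}

Y ∪ Z = {1, 2, 4, 6, 7, 9, 10, 11, 12, 16}
Z \ X = {1, 2, 12}
X △ Z = {1, 2, 4, 7, 8, 12, 14, 15}
Y ∪ X = {4, 6, 7, 8, 9, 10, 11, 14, 15, 16}
Z △ (Y ∪ X) = {1, 2, 4, 6, 7, 8, 12, 14, 15, 16}
(X △ Z) \ (Z △ (Y ∪ X)) = {}
(Z \ X) ∩ ((X △ Z) \ (Z △ (Y ∪ X))) = {}
(Y ∪ Z) ∩ ((Z \ X) ∩ ((X △ Z) \ (Z △ (Y ∪ X)))) = {}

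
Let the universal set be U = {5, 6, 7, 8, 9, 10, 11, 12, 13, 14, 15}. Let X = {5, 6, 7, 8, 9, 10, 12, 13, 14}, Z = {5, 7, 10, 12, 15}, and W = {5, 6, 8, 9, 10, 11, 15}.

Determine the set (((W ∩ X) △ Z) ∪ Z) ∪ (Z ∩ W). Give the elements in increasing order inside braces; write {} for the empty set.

{5, 6, 7, 8, 9, 10, 12, 15}

W ∩ X = {5, 6, 8, 9, 10}
(W ∩ X) △ Z = {6, 7, 8, 9, 12, 15}
((W ∩ X) △ Z) ∪ Z = {5, 6, 7, 8, 9, 10, 12, 15}
Z ∩ W = {5, 10, 15}
(((W ∩ X) △ Z) ∪ Z) ∪ (Z ∩ W) = {5, 6, 7, 8, 9, 10, 12, 15}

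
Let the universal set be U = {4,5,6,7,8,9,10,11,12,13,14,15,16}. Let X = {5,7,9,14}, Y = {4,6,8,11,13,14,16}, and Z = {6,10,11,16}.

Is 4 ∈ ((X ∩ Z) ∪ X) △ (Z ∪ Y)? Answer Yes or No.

4 ∉ X and 4 ∉ Z, so 4 ∉ X ∩ Z
4 ∉ (X ∩ Z) and 4 ∉ X, so 4 ∉ (X ∩ Z) ∪ X
4 ∉ Z and 4 ∈ Y, so 4 ∈ Z ∪ Y
4 ∉ ((X ∩ Z) ∪ X) and 4 ∈ (Z ∪ Y), so 4 ∈ ((X ∩ Z) ∪ X) △ (Z ∪ Y)

Yes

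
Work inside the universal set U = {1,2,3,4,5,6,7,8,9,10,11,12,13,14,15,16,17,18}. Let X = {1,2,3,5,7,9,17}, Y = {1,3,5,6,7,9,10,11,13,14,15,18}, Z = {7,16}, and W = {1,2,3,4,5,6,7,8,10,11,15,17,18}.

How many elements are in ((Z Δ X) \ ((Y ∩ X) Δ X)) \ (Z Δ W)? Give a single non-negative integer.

1

Z Δ X = {1,2,3,5,9,16,17}
Y ∩ X = {1,3,5,7,9}
(Y ∩ X) Δ X = {2,17}
(Z Δ X) \ ((Y ∩ X) Δ X) = {1,3,5,9,16}
Z Δ W = {1,2,3,4,5,6,8,10,11,15,16,17,18}
((Z Δ X) \ ((Y ∩ X) Δ X)) \ (Z Δ W) = {9}
|((Z Δ X) \ ((Y ∩ X) Δ X)) \ (Z Δ W)| = 1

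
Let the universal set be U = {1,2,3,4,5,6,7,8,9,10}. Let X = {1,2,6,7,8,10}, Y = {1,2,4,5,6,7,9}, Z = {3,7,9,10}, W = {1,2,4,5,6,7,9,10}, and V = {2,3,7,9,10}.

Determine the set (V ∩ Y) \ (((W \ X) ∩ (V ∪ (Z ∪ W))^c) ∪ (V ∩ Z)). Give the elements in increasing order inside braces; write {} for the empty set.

V ∩ Y = {2,7,9}
W \ X = {4,5,9}
Z ∪ W = {1,2,3,4,5,6,7,9,10}
V ∪ (Z ∪ W) = {1,2,3,4,5,6,7,9,10}
(V ∪ (Z ∪ W))^c = {8}
(W \ X) ∩ (V ∪ (Z ∪ W))^c = {}
V ∩ Z = {3,7,9,10}
((W \ X) ∩ (V ∪ (Z ∪ W))^c) ∪ (V ∩ Z) = {3,7,9,10}
(V ∩ Y) \ (((W \ X) ∩ (V ∪ (Z ∪ W))^c) ∪ (V ∩ Z)) = {2}

{2}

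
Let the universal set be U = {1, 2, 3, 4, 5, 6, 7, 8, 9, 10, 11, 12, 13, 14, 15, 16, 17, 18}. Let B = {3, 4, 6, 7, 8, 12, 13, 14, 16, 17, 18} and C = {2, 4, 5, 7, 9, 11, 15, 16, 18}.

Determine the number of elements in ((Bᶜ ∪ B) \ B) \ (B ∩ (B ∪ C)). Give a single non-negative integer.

7

Bᶜ = {1, 2, 5, 9, 10, 11, 15}
Bᶜ ∪ B = {1, 2, 3, 4, 5, 6, 7, 8, 9, 10, 11, 12, 13, 14, 15, 16, 17, 18}
(Bᶜ ∪ B) \ B = {1, 2, 5, 9, 10, 11, 15}
B ∪ C = {2, 3, 4, 5, 6, 7, 8, 9, 11, 12, 13, 14, 15, 16, 17, 18}
B ∩ (B ∪ C) = {3, 4, 6, 7, 8, 12, 13, 14, 16, 17, 18}
((Bᶜ ∪ B) \ B) \ (B ∩ (B ∪ C)) = {1, 2, 5, 9, 10, 11, 15}
|((Bᶜ ∪ B) \ B) \ (B ∩ (B ∪ C))| = 7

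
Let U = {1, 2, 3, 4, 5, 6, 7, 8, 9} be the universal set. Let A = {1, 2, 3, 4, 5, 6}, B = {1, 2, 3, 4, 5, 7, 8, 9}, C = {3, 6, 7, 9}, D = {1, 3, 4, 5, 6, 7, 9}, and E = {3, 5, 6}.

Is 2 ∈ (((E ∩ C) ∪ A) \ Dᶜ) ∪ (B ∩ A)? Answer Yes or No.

2 ∉ E and 2 ∉ C, so 2 ∉ E ∩ C
2 ∉ (E ∩ C) and 2 ∈ A, so 2 ∈ (E ∩ C) ∪ A
2 ∉ D, so 2 ∈ Dᶜ
2 ∈ ((E ∩ C) ∪ A) and 2 ∈ Dᶜ, so 2 ∉ ((E ∩ C) ∪ A) \ Dᶜ
2 ∈ B and 2 ∈ A, so 2 ∈ B ∩ A
2 ∉ (((E ∩ C) ∪ A) \ Dᶜ) and 2 ∈ (B ∩ A), so 2 ∈ (((E ∩ C) ∪ A) \ Dᶜ) ∪ (B ∩ A)

Yes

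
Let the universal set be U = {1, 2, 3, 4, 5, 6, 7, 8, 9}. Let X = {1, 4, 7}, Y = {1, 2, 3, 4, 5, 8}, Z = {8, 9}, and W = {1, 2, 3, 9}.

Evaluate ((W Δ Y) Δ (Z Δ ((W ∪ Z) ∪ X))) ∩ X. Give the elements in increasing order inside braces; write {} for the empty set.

W Δ Y = {4, 5, 8, 9}
W ∪ Z = {1, 2, 3, 8, 9}
(W ∪ Z) ∪ X = {1, 2, 3, 4, 7, 8, 9}
Z Δ ((W ∪ Z) ∪ X) = {1, 2, 3, 4, 7}
(W Δ Y) Δ (Z Δ ((W ∪ Z) ∪ X)) = {1, 2, 3, 5, 7, 8, 9}
((W Δ Y) Δ (Z Δ ((W ∪ Z) ∪ X))) ∩ X = {1, 7}

{1, 7}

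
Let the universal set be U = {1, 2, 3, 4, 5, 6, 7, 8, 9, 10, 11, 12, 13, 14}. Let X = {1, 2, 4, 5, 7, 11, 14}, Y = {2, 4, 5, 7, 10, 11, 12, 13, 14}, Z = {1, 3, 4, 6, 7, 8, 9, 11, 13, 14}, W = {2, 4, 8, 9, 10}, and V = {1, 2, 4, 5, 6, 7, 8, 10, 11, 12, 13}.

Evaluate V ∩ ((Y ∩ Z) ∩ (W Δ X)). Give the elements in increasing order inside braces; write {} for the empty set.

{7, 11}

Y ∩ Z = {4, 7, 11, 13, 14}
W Δ X = {1, 5, 7, 8, 9, 10, 11, 14}
(Y ∩ Z) ∩ (W Δ X) = {7, 11, 14}
V ∩ ((Y ∩ Z) ∩ (W Δ X)) = {7, 11}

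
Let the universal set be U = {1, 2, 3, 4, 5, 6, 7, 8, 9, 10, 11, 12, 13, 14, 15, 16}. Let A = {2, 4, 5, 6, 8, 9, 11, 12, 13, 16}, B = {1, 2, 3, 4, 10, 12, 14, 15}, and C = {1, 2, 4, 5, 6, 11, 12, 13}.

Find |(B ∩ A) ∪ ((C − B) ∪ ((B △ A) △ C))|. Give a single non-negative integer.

14

B ∩ A = {2, 4, 12}
C − B = {5, 6, 11, 13}
B △ A = {1, 3, 5, 6, 8, 9, 10, 11, 13, 14, 15, 16}
(B △ A) △ C = {2, 3, 4, 8, 9, 10, 12, 14, 15, 16}
(C − B) ∪ ((B △ A) △ C) = {2, 3, 4, 5, 6, 8, 9, 10, 11, 12, 13, 14, 15, 16}
(B ∩ A) ∪ ((C − B) ∪ ((B △ A) △ C)) = {2, 3, 4, 5, 6, 8, 9, 10, 11, 12, 13, 14, 15, 16}
|(B ∩ A) ∪ ((C − B) ∪ ((B △ A) △ C))| = 14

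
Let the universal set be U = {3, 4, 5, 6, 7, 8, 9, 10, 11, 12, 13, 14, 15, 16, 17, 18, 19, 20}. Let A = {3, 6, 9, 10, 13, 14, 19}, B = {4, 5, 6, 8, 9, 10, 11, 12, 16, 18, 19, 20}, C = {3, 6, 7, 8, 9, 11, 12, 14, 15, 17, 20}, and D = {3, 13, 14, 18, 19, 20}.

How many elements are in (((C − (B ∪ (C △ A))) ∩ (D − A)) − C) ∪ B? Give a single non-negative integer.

C △ A = {7, 8, 10, 11, 12, 13, 15, 17, 19, 20}
B ∪ (C △ A) = {4, 5, 6, 7, 8, 9, 10, 11, 12, 13, 15, 16, 17, 18, 19, 20}
C − (B ∪ (C △ A)) = {3, 14}
D − A = {18, 20}
(C − (B ∪ (C △ A))) ∩ (D − A) = {}
((C − (B ∪ (C △ A))) ∩ (D − A)) − C = {}
(((C − (B ∪ (C △ A))) ∩ (D − A)) − C) ∪ B = {4, 5, 6, 8, 9, 10, 11, 12, 16, 18, 19, 20}
|(((C − (B ∪ (C △ A))) ∩ (D − A)) − C) ∪ B| = 12

12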